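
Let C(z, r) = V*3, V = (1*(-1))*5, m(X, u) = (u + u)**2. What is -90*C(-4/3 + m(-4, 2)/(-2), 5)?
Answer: 1350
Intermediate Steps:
m(X, u) = 4*u**2 (m(X, u) = (2*u)**2 = 4*u**2)
V = -5 (V = -1*5 = -5)
C(z, r) = -15 (C(z, r) = -5*3 = -15)
-90*C(-4/3 + m(-4, 2)/(-2), 5) = -90*(-15) = 1350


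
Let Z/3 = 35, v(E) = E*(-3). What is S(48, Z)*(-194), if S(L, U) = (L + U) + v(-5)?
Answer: -32592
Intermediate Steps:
v(E) = -3*E
Z = 105 (Z = 3*35 = 105)
S(L, U) = 15 + L + U (S(L, U) = (L + U) - 3*(-5) = (L + U) + 15 = 15 + L + U)
S(48, Z)*(-194) = (15 + 48 + 105)*(-194) = 168*(-194) = -32592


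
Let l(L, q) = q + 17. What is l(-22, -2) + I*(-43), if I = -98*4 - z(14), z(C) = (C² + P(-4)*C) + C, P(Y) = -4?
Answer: 23493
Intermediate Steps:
z(C) = C² - 3*C (z(C) = (C² - 4*C) + C = C² - 3*C)
l(L, q) = 17 + q
I = -546 (I = -98*4 - 14*(-3 + 14) = -392 - 14*11 = -392 - 1*154 = -392 - 154 = -546)
l(-22, -2) + I*(-43) = (17 - 2) - 546*(-43) = 15 + 23478 = 23493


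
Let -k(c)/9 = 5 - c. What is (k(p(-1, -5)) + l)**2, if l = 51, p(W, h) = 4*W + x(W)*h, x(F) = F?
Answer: 225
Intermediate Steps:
p(W, h) = 4*W + W*h
k(c) = -45 + 9*c (k(c) = -9*(5 - c) = -45 + 9*c)
(k(p(-1, -5)) + l)**2 = ((-45 + 9*(-(4 - 5))) + 51)**2 = ((-45 + 9*(-1*(-1))) + 51)**2 = ((-45 + 9*1) + 51)**2 = ((-45 + 9) + 51)**2 = (-36 + 51)**2 = 15**2 = 225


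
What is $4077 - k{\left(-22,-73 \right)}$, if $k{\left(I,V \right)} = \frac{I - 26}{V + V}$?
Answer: $\frac{297597}{73} \approx 4076.7$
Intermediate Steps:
$k{\left(I,V \right)} = \frac{-26 + I}{2 V}$
$4077 - k{\left(-22,-73 \right)} = 4077 - \frac{-26 - 22}{2 \left(-73\right)} = 4077 - \frac{1}{2} \left(- \frac{1}{73}\right) \left(-48\right) = 4077 - \frac{24}{73} = \frac{297597}{73}$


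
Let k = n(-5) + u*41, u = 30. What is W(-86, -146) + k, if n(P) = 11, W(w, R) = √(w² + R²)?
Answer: 1241 + 2*√7178 ≈ 1410.4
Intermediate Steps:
W(w, R) = √(R² + w²)
k = 1241 (k = 11 + 30*41 = 11 + 1230 = 1241)
W(-86, -146) + k = √((-146)² + (-86)²) + 1241 = √(21316 + 7396) + 1241 = √28712 + 1241 = 2*√7178 + 1241 = 1241 + 2*√7178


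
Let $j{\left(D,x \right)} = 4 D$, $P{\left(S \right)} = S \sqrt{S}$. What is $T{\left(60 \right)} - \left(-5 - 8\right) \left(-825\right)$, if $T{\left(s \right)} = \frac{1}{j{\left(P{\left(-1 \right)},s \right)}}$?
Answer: $-10725 + \frac{i}{4} \approx -10725.0 + 0.25 i$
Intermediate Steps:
$P{\left(S \right)} = S^{\frac{3}{2}}$
$T{\left(s \right)} = \frac{i}{4}$ ($T{\left(s \right)} = \frac{1}{4 \left(-1\right)^{\frac{3}{2}}} = \frac{1}{4 \left(- i\right)} = \frac{1}{\left(-4\right) i} = \frac{i}{4}$)
$T{\left(60 \right)} - \left(-5 - 8\right) \left(-825\right) = \frac{i}{4} - \left(-5 - 8\right) \left(-825\right) = \frac{i}{4} - \left(-13\right) \left(-825\right) = \frac{i}{4} - 10725 = -10725 + \frac{i}{4}$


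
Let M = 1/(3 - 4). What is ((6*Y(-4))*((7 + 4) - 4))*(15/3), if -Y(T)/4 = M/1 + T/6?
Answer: 1400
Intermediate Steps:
M = -1 (M = 1/(-1) = -1)
Y(T) = 4 - 2*T/3 (Y(T) = -4*(-1/1 + T/6) = -4*(-1*1 + T*(⅙)) = -4*(-1 + T/6) = 4 - 2*T/3)
((6*Y(-4))*((7 + 4) - 4))*(15/3) = ((6*(4 - ⅔*(-4)))*((7 + 4) - 4))*(15/3) = ((6*(4 + 8/3))*(11 - 4))*(15*(⅓)) = ((6*(20/3))*7)*5 = (40*7)*5 = 280*5 = 1400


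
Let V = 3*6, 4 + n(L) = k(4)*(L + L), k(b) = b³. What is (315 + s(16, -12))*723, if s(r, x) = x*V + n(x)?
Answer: -1041843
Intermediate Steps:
n(L) = -4 + 128*L (n(L) = -4 + 4³*(L + L) = -4 + 64*(2*L) = -4 + 128*L)
V = 18
s(r, x) = -4 + 146*x (s(r, x) = x*18 + (-4 + 128*x) = 18*x + (-4 + 128*x) = -4 + 146*x)
(315 + s(16, -12))*723 = (315 + (-4 + 146*(-12)))*723 = (315 + (-4 - 1752))*723 = (315 - 1756)*723 = -1441*723 = -1041843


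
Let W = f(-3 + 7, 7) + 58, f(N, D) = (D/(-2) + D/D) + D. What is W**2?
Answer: 15625/4 ≈ 3906.3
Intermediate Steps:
f(N, D) = 1 + D/2 (f(N, D) = (D*(-1/2) + 1) + D = (-D/2 + 1) + D = (1 - D/2) + D = 1 + D/2)
W = 125/2 (W = (1 + (1/2)*7) + 58 = (1 + 7/2) + 58 = 9/2 + 58 = 125/2 ≈ 62.500)
W**2 = (125/2)**2 = 15625/4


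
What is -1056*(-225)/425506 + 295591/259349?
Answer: 93698533223/55177277797 ≈ 1.6981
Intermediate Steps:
-1056*(-225)/425506 + 295591/259349 = 237600*(1/425506) + 295591*(1/259349) = 118800/212753 + 295591/259349 = 93698533223/55177277797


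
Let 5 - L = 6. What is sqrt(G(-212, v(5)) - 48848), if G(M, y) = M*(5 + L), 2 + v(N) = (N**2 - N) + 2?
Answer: 4*I*sqrt(3106) ≈ 222.93*I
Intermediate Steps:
L = -1 (L = 5 - 1*6 = 5 - 6 = -1)
v(N) = N**2 - N (v(N) = -2 + ((N**2 - N) + 2) = -2 + (2 + N**2 - N) = N**2 - N)
G(M, y) = 4*M (G(M, y) = M*(5 - 1) = M*4 = 4*M)
sqrt(G(-212, v(5)) - 48848) = sqrt(4*(-212) - 48848) = sqrt(-848 - 48848) = sqrt(-49696) = 4*I*sqrt(3106)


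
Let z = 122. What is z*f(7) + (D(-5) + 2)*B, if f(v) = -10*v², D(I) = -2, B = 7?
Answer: -59780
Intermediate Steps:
z*f(7) + (D(-5) + 2)*B = 122*(-10*7²) + (-2 + 2)*7 = 122*(-10*49) + 0*7 = 122*(-490) + 0 = -59780 + 0 = -59780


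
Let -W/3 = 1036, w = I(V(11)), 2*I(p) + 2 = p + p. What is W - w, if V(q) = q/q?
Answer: -3108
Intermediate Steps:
V(q) = 1
I(p) = -1 + p (I(p) = -1 + (p + p)/2 = -1 + (2*p)/2 = -1 + p)
w = 0 (w = -1 + 1 = 0)
W = -3108 (W = -3*1036 = -3108)
W - w = -3108 - 1*0 = -3108 + 0 = -3108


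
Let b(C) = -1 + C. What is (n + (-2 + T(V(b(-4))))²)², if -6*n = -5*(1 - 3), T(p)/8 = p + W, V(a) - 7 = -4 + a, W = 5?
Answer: 2093809/9 ≈ 2.3265e+5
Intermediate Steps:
V(a) = 3 + a (V(a) = 7 + (-4 + a) = 3 + a)
T(p) = 40 + 8*p (T(p) = 8*(p + 5) = 8*(5 + p) = 40 + 8*p)
n = -5/3 (n = -(-5)*(1 - 3)/6 = -(-5)*(-2)/6 = -⅙*10 = -5/3 ≈ -1.6667)
(n + (-2 + T(V(b(-4))))²)² = (-5/3 + (-2 + (40 + 8*(3 + (-1 - 4))))²)² = (-5/3 + (-2 + (40 + 8*(3 - 5)))²)² = (-5/3 + (-2 + (40 + 8*(-2)))²)² = (-5/3 + (-2 + (40 - 16))²)² = (-5/3 + (-2 + 24)²)² = (-5/3 + 22²)² = (-5/3 + 484)² = (1447/3)² = 2093809/9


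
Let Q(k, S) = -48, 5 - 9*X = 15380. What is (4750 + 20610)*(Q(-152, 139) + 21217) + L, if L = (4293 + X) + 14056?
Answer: 1610587442/3 ≈ 5.3686e+8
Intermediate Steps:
X = -5125/3 (X = 5/9 - 1/9*15380 = 5/9 - 15380/9 = -5125/3 ≈ -1708.3)
L = 49922/3 (L = (4293 - 5125/3) + 14056 = 7754/3 + 14056 = 49922/3 ≈ 16641.)
(4750 + 20610)*(Q(-152, 139) + 21217) + L = (4750 + 20610)*(-48 + 21217) + 49922/3 = 25360*21169 + 49922/3 = 536845840 + 49922/3 = 1610587442/3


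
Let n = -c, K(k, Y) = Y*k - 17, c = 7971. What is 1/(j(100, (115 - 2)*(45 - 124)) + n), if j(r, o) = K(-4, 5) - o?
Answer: 1/919 ≈ 0.0010881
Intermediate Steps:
K(k, Y) = -17 + Y*k
j(r, o) = -37 - o (j(r, o) = (-17 + 5*(-4)) - o = (-17 - 20) - o = -37 - o)
n = -7971 (n = -1*7971 = -7971)
1/(j(100, (115 - 2)*(45 - 124)) + n) = 1/((-37 - (115 - 2)*(45 - 124)) - 7971) = 1/((-37 - 113*(-79)) - 7971) = 1/((-37 - 1*(-8927)) - 7971) = 1/((-37 + 8927) - 7971) = 1/(8890 - 7971) = 1/919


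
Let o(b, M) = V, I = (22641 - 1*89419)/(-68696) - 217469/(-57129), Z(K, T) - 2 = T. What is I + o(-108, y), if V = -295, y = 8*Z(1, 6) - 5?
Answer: -569491627747/1962266892 ≈ -290.22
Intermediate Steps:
Z(K, T) = 2 + T
I = 9377105393/1962266892 (I = (22641 - 89419)*(-1/68696) - 217469*(-1/57129) = -66778*(-1/68696) + 217469/57129 = 33389/34348 + 217469/57129 = 9377105393/1962266892 ≈ 4.7787)
y = 59 (y = 8*(2 + 6) - 5 = 8*8 - 5 = 64 - 5 = 59)
o(b, M) = -295
I + o(-108, y) = 9377105393/1962266892 - 295 = -569491627747/1962266892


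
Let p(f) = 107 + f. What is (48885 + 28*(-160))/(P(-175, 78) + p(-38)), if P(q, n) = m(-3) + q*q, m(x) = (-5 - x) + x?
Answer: 44405/30689 ≈ 1.4469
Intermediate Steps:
m(x) = -5
P(q, n) = -5 + q² (P(q, n) = -5 + q*q = -5 + q²)
(48885 + 28*(-160))/(P(-175, 78) + p(-38)) = (48885 + 28*(-160))/((-5 + (-175)²) + (107 - 38)) = (48885 - 4480)/((-5 + 30625) + 69) = 44405/(30620 + 69) = 44405/30689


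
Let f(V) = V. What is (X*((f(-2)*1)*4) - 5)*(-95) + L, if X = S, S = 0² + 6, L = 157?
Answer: 5192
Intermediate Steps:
S = 6 (S = 0 + 6 = 6)
X = 6
(X*((f(-2)*1)*4) - 5)*(-95) + L = (6*(-2*1*4) - 5)*(-95) + 157 = (6*(-2*4) - 5)*(-95) + 157 = (6*(-8) - 5)*(-95) + 157 = (-48 - 5)*(-95) + 157 = -53*(-95) + 157 = 5035 + 157 = 5192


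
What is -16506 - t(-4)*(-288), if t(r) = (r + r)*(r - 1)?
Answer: -4986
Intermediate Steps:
t(r) = 2*r*(-1 + r) (t(r) = (2*r)*(-1 + r) = 2*r*(-1 + r))
-16506 - t(-4)*(-288) = -16506 - 2*(-4)*(-1 - 4)*(-288) = -16506 - 2*(-4)*(-5)*(-288) = -16506 - 40*(-288) = -16506 - 1*(-11520) = -16506 + 11520 = -4986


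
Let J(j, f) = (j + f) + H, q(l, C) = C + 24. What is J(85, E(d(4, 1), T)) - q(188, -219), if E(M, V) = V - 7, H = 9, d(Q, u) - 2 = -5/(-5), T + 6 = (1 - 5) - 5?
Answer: 267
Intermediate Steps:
T = -15 (T = -6 + ((1 - 5) - 5) = -6 + (-4 - 5) = -6 - 9 = -15)
d(Q, u) = 3 (d(Q, u) = 2 - 5/(-5) = 2 - 5*(-⅕) = 2 + 1 = 3)
q(l, C) = 24 + C
E(M, V) = -7 + V
J(j, f) = 9 + f + j (J(j, f) = (j + f) + 9 = (f + j) + 9 = 9 + f + j)
J(85, E(d(4, 1), T)) - q(188, -219) = (9 + (-7 - 15) + 85) - (24 - 219) = (9 - 22 + 85) - 1*(-195) = 72 + 195 = 267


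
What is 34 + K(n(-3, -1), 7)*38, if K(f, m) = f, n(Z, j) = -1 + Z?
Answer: -118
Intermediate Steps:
34 + K(n(-3, -1), 7)*38 = 34 + (-1 - 3)*38 = 34 - 4*38 = 34 - 152 = -118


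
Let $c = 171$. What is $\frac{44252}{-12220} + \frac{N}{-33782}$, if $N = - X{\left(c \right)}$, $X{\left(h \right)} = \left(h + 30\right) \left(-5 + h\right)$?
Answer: $- \frac{10453736}{3969385} \approx -2.6336$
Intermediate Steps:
$X{\left(h \right)} = \left(-5 + h\right) \left(30 + h\right)$ ($X{\left(h \right)} = \left(30 + h\right) \left(-5 + h\right) = \left(-5 + h\right) \left(30 + h\right)$)
$N = -33366$ ($N = - (-150 + 171^{2} + 25 \cdot 171) = - (-150 + 29241 + 4275) = \left(-1\right) 33366 = -33366$)
$\frac{44252}{-12220} + \frac{N}{-33782} = \frac{44252}{-12220} - \frac{33366}{-33782} = 44252 \left(- \frac{1}{12220}\right) - - \frac{16683}{16891} = - \frac{851}{235} + \frac{16683}{16891} = - \frac{10453736}{3969385}$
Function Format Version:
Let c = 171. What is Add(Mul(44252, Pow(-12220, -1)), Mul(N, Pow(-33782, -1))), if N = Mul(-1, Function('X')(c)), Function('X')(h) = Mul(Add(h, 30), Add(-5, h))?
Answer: Rational(-10453736, 3969385) ≈ -2.6336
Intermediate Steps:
Function('X')(h) = Mul(Add(-5, h), Add(30, h)) (Function('X')(h) = Mul(Add(30, h), Add(-5, h)) = Mul(Add(-5, h), Add(30, h)))
N = -33366 (N = Mul(-1, Add(-150, Pow(171, 2), Mul(25, 171))) = Mul(-1, Add(-150, 29241, 4275)) = Mul(-1, 33366) = -33366)
Add(Mul(44252, Pow(-12220, -1)), Mul(N, Pow(-33782, -1))) = Add(Mul(44252, Pow(-12220, -1)), Mul(-33366, Pow(-33782, -1))) = Add(Mul(44252, Rational(-1, 12220)), Mul(-33366, Rational(-1, 33782))) = Add(Rational(-851, 235), Rational(16683, 16891)) = Rational(-10453736, 3969385)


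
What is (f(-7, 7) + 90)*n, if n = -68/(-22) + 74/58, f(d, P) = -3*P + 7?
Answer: 105868/319 ≈ 331.87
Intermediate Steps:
f(d, P) = 7 - 3*P
n = 1393/319 (n = -68*(-1/22) + 74*(1/58) = 34/11 + 37/29 = 1393/319 ≈ 4.3668)
(f(-7, 7) + 90)*n = ((7 - 3*7) + 90)*(1393/319) = ((7 - 21) + 90)*(1393/319) = (-14 + 90)*(1393/319) = 76*(1393/319) = 105868/319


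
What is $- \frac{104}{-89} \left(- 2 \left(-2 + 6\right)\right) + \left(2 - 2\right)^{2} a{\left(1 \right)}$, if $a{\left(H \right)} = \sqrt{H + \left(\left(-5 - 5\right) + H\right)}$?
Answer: $- \frac{832}{89} \approx -9.3483$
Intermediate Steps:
$a{\left(H \right)} = \sqrt{-10 + 2 H}$ ($a{\left(H \right)} = \sqrt{H + \left(-10 + H\right)} = \sqrt{-10 + 2 H}$)
$- \frac{104}{-89} \left(- 2 \left(-2 + 6\right)\right) + \left(2 - 2\right)^{2} a{\left(1 \right)} = - \frac{104}{-89} \left(- 2 \left(-2 + 6\right)\right) + \left(2 - 2\right)^{2} \sqrt{-10 + 2 \cdot 1} = \left(-104\right) \left(- \frac{1}{89}\right) \left(\left(-2\right) 4\right) + 0^{2} \sqrt{-10 + 2} = \frac{104}{89} \left(-8\right) + 0 \sqrt{-8} = - \frac{832}{89} + 0 \cdot 2 i \sqrt{2} = - \frac{832}{89} + 0 = - \frac{832}{89}$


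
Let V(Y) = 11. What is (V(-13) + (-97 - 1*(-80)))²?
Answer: 36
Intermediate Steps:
(V(-13) + (-97 - 1*(-80)))² = (11 + (-97 - 1*(-80)))² = (11 + (-97 + 80))² = (11 - 17)² = (-6)² = 36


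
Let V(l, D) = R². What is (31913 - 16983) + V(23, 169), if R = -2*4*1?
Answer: 14994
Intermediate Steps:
R = -8 (R = -8*1 = -8)
V(l, D) = 64 (V(l, D) = (-8)² = 64)
(31913 - 16983) + V(23, 169) = (31913 - 16983) + 64 = 14930 + 64 = 14994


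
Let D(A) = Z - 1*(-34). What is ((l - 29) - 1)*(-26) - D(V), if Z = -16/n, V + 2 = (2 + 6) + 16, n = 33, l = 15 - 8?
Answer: 18628/33 ≈ 564.48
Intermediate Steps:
l = 7
V = 22 (V = -2 + ((2 + 6) + 16) = -2 + (8 + 16) = -2 + 24 = 22)
Z = -16/33 ≈ -0.48485
D(A) = 1106/33 (D(A) = -16/33 - 1*(-34) = -16/33 + 34 = 1106/33)
((l - 29) - 1)*(-26) - D(V) = ((7 - 29) - 1)*(-26) - 1*1106/33 = (-22 - 1)*(-26) - 1106/33 = -23*(-26) - 1106/33 = 598 - 1106/33 = 18628/33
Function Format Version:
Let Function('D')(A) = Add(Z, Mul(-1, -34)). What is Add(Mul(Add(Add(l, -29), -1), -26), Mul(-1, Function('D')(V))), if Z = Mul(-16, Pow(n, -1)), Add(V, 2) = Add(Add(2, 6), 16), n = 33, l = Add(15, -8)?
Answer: Rational(18628, 33) ≈ 564.48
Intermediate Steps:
l = 7
V = 22 (V = Add(-2, Add(Add(2, 6), 16)) = Add(-2, Add(8, 16)) = Add(-2, 24) = 22)
Z = Rational(-16, 33) (Z = Mul(-16, Pow(33, -1)) = Mul(-16, Rational(1, 33)) = Rational(-16, 33) ≈ -0.48485)
Function('D')(A) = Rational(1106, 33) (Function('D')(A) = Add(Rational(-16, 33), Mul(-1, -34)) = Add(Rational(-16, 33), 34) = Rational(1106, 33))
Add(Mul(Add(Add(l, -29), -1), -26), Mul(-1, Function('D')(V))) = Add(Mul(Add(Add(7, -29), -1), -26), Mul(-1, Rational(1106, 33))) = Add(Mul(Add(-22, -1), -26), Rational(-1106, 33)) = Add(Mul(-23, -26), Rational(-1106, 33)) = Add(598, Rational(-1106, 33)) = Rational(18628, 33)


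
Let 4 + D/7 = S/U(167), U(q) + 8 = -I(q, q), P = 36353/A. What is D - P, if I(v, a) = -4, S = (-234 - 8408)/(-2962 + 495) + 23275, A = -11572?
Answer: -581842724719/14274062 ≈ -40762.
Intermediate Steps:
S = 57428067/2467 (S = -8642/(-2467) + 23275 = -8642*(-1/2467) + 23275 = 8642/2467 + 23275 = 57428067/2467 ≈ 23279.)
P = -36353/11572 (P = 36353/(-11572) = 36353*(-1/11572) = -36353/11572 ≈ -3.1415)
U(q) = -4 (U(q) = -8 - 1*(-4) = -8 + 4 = -4)
D = -402272773/9868 (D = -28 + 7*((57428067/2467)/(-4)) = -28 + 7*((57428067/2467)*(-1/4)) = -28 + 7*(-57428067/9868) = -28 - 401996469/9868 = -402272773/9868 ≈ -40765.)
D - P = -402272773/9868 - 1*(-36353/11572) = -402272773/9868 + 36353/11572 = -581842724719/14274062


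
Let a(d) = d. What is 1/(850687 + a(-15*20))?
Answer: 1/850387 ≈ 1.1759e-6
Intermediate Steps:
1/(850687 + a(-15*20)) = 1/(850687 - 15*20) = 1/(850687 - 300) = 1/850387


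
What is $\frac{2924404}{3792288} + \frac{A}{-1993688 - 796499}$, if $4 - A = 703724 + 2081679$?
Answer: $\frac{4680667306615}{2645298169464} \approx 1.7694$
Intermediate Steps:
$A = -2785399$ ($A = 4 - \left(703724 + 2081679\right) = 4 - 2785403 = -2785399$)
$\frac{2924404}{3792288} + \frac{A}{-1993688 - 796499} = \frac{2924404}{3792288} - \frac{2785399}{-1993688 - 796499} = 2924404 \cdot \frac{1}{3792288} - \frac{2785399}{-1993688 - 796499} = \frac{731101}{948072} - \frac{2785399}{-2790187} = \frac{731101}{948072} - - \frac{2785399}{2790187} = \frac{731101}{948072} + \frac{2785399}{2790187} = \frac{4680667306615}{2645298169464}$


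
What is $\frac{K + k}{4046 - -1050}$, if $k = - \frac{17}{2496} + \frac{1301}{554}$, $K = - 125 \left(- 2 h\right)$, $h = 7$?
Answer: $\frac{24725611}{71904768} \approx 0.34387$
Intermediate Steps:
$K = 1750$ ($K = - 125 \left(\left(-2\right) 7\right) = \left(-125\right) \left(-14\right) = 1750$)
$k = \frac{1618939}{691392}$ ($k = \left(-17\right) \frac{1}{2496} + 1301 \cdot \frac{1}{554} = - \frac{17}{2496} + \frac{1301}{554} = \frac{1618939}{691392} \approx 2.3416$)
$\frac{K + k}{4046 - -1050} = \frac{1750 + \frac{1618939}{691392}}{4046 - -1050} = \frac{1211554939}{691392 \left(4046 + \left(-95 + 1145\right)\right)} = \frac{1211554939}{691392 \left(4046 + 1050\right)} = \frac{1211554939}{691392 \cdot 5096} = \frac{1211554939}{691392} \cdot \frac{1}{5096} = \frac{24725611}{71904768}$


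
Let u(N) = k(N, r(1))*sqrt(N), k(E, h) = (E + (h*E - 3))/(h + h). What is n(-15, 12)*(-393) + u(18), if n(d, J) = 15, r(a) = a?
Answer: -5895 + 99*sqrt(2)/2 ≈ -5825.0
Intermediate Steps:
k(E, h) = (-3 + E + E*h)/(2*h) (k(E, h) = (E + (E*h - 3))/((2*h)) = (E + (-3 + E*h))*(1/(2*h)) = (-3 + E + E*h)*(1/(2*h)) = (-3 + E + E*h)/(2*h))
u(N) = sqrt(N)*(-3/2 + N) (u(N) = ((1/2)*(-3 + N + N*1)/1)*sqrt(N) = ((1/2)*1*(-3 + N + N))*sqrt(N) = ((1/2)*1*(-3 + 2*N))*sqrt(N) = (-3/2 + N)*sqrt(N) = sqrt(N)*(-3/2 + N))
n(-15, 12)*(-393) + u(18) = 15*(-393) + sqrt(18)*(-3/2 + 18) = -5895 + (3*sqrt(2))*(33/2) = -5895 + 99*sqrt(2)/2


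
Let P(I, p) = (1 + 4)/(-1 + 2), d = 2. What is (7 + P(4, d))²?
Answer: 144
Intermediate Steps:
P(I, p) = 5 (P(I, p) = 5/1 = 5*1 = 5)
(7 + P(4, d))² = (7 + 5)² = 12² = 144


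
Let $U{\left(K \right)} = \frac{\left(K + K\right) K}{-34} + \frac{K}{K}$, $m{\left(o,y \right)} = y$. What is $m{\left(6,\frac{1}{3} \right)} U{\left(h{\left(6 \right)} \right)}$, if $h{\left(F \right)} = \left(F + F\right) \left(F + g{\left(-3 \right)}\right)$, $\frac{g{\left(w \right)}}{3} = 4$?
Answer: $- \frac{46639}{51} \approx -914.49$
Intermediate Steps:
$g{\left(w \right)} = 12$ ($g{\left(w \right)} = 3 \cdot 4 = 12$)
$h{\left(F \right)} = 2 F \left(12 + F\right)$ ($h{\left(F \right)} = \left(F + F\right) \left(F + 12\right) = 2 F \left(12 + F\right)$)
$U{\left(K \right)} = 1 - \frac{K^{2}}{17}$ ($U{\left(K \right)} = 2 K K \left(- \frac{1}{34}\right) + 1 = 2 K^{2} \left(- \frac{1}{34}\right) + 1 = - \frac{K^{2}}{17} + 1 = 1 - \frac{K^{2}}{17}$)
$m{\left(6,\frac{1}{3} \right)} U{\left(h{\left(6 \right)} \right)} = \frac{1 - \frac{\left(2 \cdot 6 \left(12 + 6\right)\right)^{2}}{17}}{3} = \frac{1 - \frac{\left(2 \cdot 6 \cdot 18\right)^{2}}{17}}{3} = \frac{1 - \frac{216^{2}}{17}}{3} = \frac{1 - \frac{46656}{17}}{3} = \frac{1}{3} \left(- \frac{46639}{17}\right) = - \frac{46639}{51}$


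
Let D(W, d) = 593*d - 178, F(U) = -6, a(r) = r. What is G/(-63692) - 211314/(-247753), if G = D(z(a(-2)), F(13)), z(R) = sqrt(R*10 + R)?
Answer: 3596154124/3944971019 ≈ 0.91158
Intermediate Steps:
z(R) = sqrt(11)*sqrt(R) (z(R) = sqrt(10*R + R) = sqrt(11*R) = sqrt(11)*sqrt(R))
D(W, d) = -178 + 593*d
G = -3736 (G = -178 + 593*(-6) = -178 - 3558 = -3736)
G/(-63692) - 211314/(-247753) = -3736/(-63692) - 211314/(-247753) = -3736*(-1/63692) - 211314*(-1/247753) = 934/15923 + 211314/247753 = 3596154124/3944971019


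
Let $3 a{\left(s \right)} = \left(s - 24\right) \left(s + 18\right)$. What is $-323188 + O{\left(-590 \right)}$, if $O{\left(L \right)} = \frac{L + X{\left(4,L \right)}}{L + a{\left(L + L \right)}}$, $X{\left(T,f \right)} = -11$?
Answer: $- \frac{451583484067}{1397278} \approx -3.2319 \cdot 10^{5}$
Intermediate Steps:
$a{\left(s \right)} = \frac{\left(-24 + s\right) \left(18 + s\right)}{3}$ ($a{\left(s \right)} = \frac{\left(s - 24\right) \left(s + 18\right)}{3} = \frac{\left(-24 + s\right) \left(18 + s\right)}{3}$)
$O{\left(L \right)} = \frac{-11 + L}{-144 - 3 L + \frac{4 L^{2}}{3}}$ ($O{\left(L \right)} = \frac{L - 11}{L - \left(144 + 2 \left(L + L\right) - \frac{\left(L + L\right)^{2}}{3}\right)} = \frac{-11 + L}{L - \left(144 - \frac{4 L^{2}}{3} + 2 \cdot 2 L\right)} = \frac{-11 + L}{L - \left(144 + 4 L - \frac{4 L^{2}}{3}\right)} = \frac{-11 + L}{-144 - 3 L + \frac{4 L^{2}}{3}}$)
$-323188 + O{\left(-590 \right)} = -323188 + \frac{3 \left(11 - -590\right)}{432 - 4 \left(-590\right)^{2} + 9 \left(-590\right)} = -323188 + \frac{3 \left(11 + 590\right)}{432 - 1392400 - 5310} = -323188 + 3 \frac{1}{432 - 1392400 - 5310} \cdot 601 = -323188 + 3 \frac{1}{-1397278} \cdot 601 = -323188 + 3 \left(- \frac{1}{1397278}\right) 601 = -323188 - \frac{1803}{1397278} = - \frac{451583484067}{1397278}$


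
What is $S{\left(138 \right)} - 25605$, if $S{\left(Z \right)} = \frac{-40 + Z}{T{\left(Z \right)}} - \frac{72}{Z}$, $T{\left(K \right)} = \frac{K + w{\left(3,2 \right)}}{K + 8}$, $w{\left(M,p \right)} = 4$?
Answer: $- \frac{41649275}{1633} \approx -25505.0$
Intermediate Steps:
$T{\left(K \right)} = \frac{4 + K}{8 + K}$ ($T{\left(K \right)} = \frac{K + 4}{K + 8} = \frac{4 + K}{8 + K}$)
$S{\left(Z \right)} = - \frac{72}{Z} + \frac{\left(-40 + Z\right) \left(8 + Z\right)}{4 + Z}$ ($S{\left(Z \right)} = \frac{-40 + Z}{\frac{1}{8 + Z} \left(4 + Z\right)} - \frac{72}{Z} = \left(-40 + Z\right) \frac{8 + Z}{4 + Z} - \frac{72}{Z} = \frac{\left(-40 + Z\right) \left(8 + Z\right)}{4 + Z} - \frac{72}{Z} = - \frac{72}{Z} + \frac{\left(-40 + Z\right) \left(8 + Z\right)}{4 + Z}$)
$S{\left(138 \right)} - 25605 = \frac{-288 + 138^{3} - 54096 - 32 \cdot 138^{2}}{138 \left(4 + 138\right)} - 25605 = \frac{-288 + 2628072 - 54096 - 609408}{138 \cdot 142} - 25605 = \frac{1}{138} \cdot \frac{1}{142} \left(-288 + 2628072 - 54096 - 609408\right) - 25605 = \frac{1}{138} \cdot \frac{1}{142} \cdot 1964280 - 25605 = \frac{163690}{1633} - 25605 = - \frac{41649275}{1633}$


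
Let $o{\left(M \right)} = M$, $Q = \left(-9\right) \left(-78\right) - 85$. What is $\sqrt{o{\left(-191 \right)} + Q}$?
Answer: $\sqrt{426} \approx 20.64$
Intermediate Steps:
$Q = 617$ ($Q = 702 - 85 = 617$)
$\sqrt{o{\left(-191 \right)} + Q} = \sqrt{-191 + 617} = \sqrt{426}$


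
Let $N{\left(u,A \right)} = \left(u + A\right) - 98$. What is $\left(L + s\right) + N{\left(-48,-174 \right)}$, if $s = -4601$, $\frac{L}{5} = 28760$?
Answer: $138879$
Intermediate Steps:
$N{\left(u,A \right)} = -98 + A + u$ ($N{\left(u,A \right)} = \left(A + u\right) - 98 = -98 + A + u$)
$L = 143800$ ($L = 5 \cdot 28760 = 143800$)
$\left(L + s\right) + N{\left(-48,-174 \right)} = \left(143800 - 4601\right) - 320 = 139199 - 320 = 138879$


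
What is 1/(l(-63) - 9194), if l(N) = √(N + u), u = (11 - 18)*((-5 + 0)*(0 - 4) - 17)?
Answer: -4597/42264860 - I*√21/42264860 ≈ -0.00010877 - 1.0843e-7*I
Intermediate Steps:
u = -21 (u = -7*(-5*(-4) - 17) = -7*(20 - 17) = -7*3 = -21)
l(N) = √(-21 + N) (l(N) = √(N - 21) = √(-21 + N))
1/(l(-63) - 9194) = 1/(√(-21 - 63) - 9194) = 1/(√(-84) - 9194) = 1/(2*I*√21 - 9194) = 1/(-9194 + 2*I*√21)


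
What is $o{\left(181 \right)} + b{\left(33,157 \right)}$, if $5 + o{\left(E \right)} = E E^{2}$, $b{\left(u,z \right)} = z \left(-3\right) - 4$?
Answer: $5929261$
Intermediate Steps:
$b{\left(u,z \right)} = -4 - 3 z$ ($b{\left(u,z \right)} = - 3 z - 4 = -4 - 3 z$)
$o{\left(E \right)} = -5 + E^{3}$ ($o{\left(E \right)} = -5 + E E^{2} = -5 + E^{3}$)
$o{\left(181 \right)} + b{\left(33,157 \right)} = \left(-5 + 181^{3}\right) - 475 = \left(-5 + 5929741\right) - 475 = 5929736 - 475 = 5929261$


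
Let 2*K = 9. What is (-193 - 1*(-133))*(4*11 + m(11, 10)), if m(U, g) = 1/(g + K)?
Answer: -76680/29 ≈ -2644.1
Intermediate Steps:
K = 9/2 (K = (½)*9 = 9/2 ≈ 4.5000)
m(U, g) = 1/(9/2 + g) (m(U, g) = 1/(g + 9/2) = 1/(9/2 + g))
(-193 - 1*(-133))*(4*11 + m(11, 10)) = (-193 - 1*(-133))*(4*11 + 2/(9 + 2*10)) = (-193 + 133)*(44 + 2/(9 + 20)) = -60*(44 + 2/29) = -60*1278/29 = -76680/29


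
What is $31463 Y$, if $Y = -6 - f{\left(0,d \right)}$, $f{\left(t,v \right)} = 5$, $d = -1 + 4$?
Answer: $-346093$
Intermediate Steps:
$d = 3$
$Y = -11$ ($Y = -6 - 5 = -11$)
$31463 Y = 31463 \left(-11\right) = -346093$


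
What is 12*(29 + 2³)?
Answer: 444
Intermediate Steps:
12*(29 + 2³) = 12*(29 + 8) = 12*37 = 444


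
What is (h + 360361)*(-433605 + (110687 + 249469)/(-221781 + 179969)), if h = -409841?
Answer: 224271222385920/10453 ≈ 2.1455e+10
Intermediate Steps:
(h + 360361)*(-433605 + (110687 + 249469)/(-221781 + 179969)) = (-409841 + 360361)*(-433605 + (110687 + 249469)/(-221781 + 179969)) = -49480*(-433605 + 360156/(-41812)) = -49480*(-433605 + 360156*(-1/41812)) = -49480*(-433605 - 90039/10453) = -49480*(-4532563104/10453) = 224271222385920/10453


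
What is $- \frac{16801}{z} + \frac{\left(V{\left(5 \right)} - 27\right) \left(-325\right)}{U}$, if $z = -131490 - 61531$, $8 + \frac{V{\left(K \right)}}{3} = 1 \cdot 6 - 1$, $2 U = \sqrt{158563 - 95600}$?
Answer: $\frac{16801}{193021} + \frac{23400 \sqrt{62963}}{62963} \approx 93.342$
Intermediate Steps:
$U = \frac{\sqrt{62963}}{2}$ ($U = \frac{\sqrt{158563 - 95600}}{2} = \frac{\sqrt{62963}}{2} \approx 125.46$)
$V{\left(K \right)} = -9$ ($V{\left(K \right)} = -24 + 3 \left(1 \cdot 6 - 1\right) = -24 + 3 \left(6 - 1\right) = -24 + 3 \cdot 5 = -24 + 15 = -9$)
$z = -193021$ ($z = -131490 - 61531 = -193021$)
$- \frac{16801}{z} + \frac{\left(V{\left(5 \right)} - 27\right) \left(-325\right)}{U} = - \frac{16801}{-193021} + \frac{\left(-9 - 27\right) \left(-325\right)}{\frac{1}{2} \sqrt{62963}} = \left(-16801\right) \left(- \frac{1}{193021}\right) + \left(-36\right) \left(-325\right) \frac{2 \sqrt{62963}}{62963} = \frac{16801}{193021} + 11700 \frac{2 \sqrt{62963}}{62963} = \frac{16801}{193021} + \frac{23400 \sqrt{62963}}{62963}$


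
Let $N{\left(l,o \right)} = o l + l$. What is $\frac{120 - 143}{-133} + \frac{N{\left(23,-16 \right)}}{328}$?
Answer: $- \frac{38341}{43624} \approx -0.8789$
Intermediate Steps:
$N{\left(l,o \right)} = l + l o$ ($N{\left(l,o \right)} = l o + l = l + l o$)
$\frac{120 - 143}{-133} + \frac{N{\left(23,-16 \right)}}{328} = \frac{120 - 143}{-133} + \frac{23 \left(1 - 16\right)}{328} = \left(120 - 143\right) \left(- \frac{1}{133}\right) + 23 \left(-15\right) \frac{1}{328} = \left(-23\right) \left(- \frac{1}{133}\right) - \frac{345}{328} = \frac{23}{133} - \frac{345}{328} = - \frac{38341}{43624}$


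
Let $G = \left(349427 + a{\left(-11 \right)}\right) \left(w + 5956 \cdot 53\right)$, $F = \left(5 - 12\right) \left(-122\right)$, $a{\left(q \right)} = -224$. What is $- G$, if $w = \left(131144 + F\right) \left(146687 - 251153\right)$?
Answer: $4815155767042200$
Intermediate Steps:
$F = 854$ ($F = \left(-7\right) \left(-122\right) = 854$)
$w = -13789303068$ ($w = \left(131144 + 854\right) \left(146687 - 251153\right) = 131998 \left(-104466\right) = -13789303068$)
$G = -4815155767042200$ ($G = \left(349427 - 224\right) \left(-13789303068 + 5956 \cdot 53\right) = 349203 \left(-13789303068 + 315668\right) = 349203 \left(-13788987400\right) = -4815155767042200$)
$- G = \left(-1\right) \left(-4815155767042200\right) = 4815155767042200$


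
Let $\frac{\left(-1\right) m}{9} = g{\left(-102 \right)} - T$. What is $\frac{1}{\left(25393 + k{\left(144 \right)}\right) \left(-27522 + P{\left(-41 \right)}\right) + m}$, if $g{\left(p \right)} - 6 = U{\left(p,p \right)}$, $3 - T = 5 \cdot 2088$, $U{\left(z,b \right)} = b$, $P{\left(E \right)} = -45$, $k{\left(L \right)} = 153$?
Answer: $- \frac{1}{704319651} \approx -1.4198 \cdot 10^{-9}$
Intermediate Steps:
$T = -10437$ ($T = 3 - 5 \cdot 2088 = 3 - 10440 = -10437$)
$g{\left(p \right)} = 6 + p$
$m = -93069$ ($m = - 9 \left(\left(6 - 102\right) - -10437\right) = - 9 \left(-96 + 10437\right) = \left(-9\right) 10341 = -93069$)
$\frac{1}{\left(25393 + k{\left(144 \right)}\right) \left(-27522 + P{\left(-41 \right)}\right) + m} = \frac{1}{\left(25393 + 153\right) \left(-27522 - 45\right) - 93069} = \frac{1}{25546 \left(-27567\right) - 93069} = \frac{1}{-704226582 - 93069} = \frac{1}{-704319651} = - \frac{1}{704319651}$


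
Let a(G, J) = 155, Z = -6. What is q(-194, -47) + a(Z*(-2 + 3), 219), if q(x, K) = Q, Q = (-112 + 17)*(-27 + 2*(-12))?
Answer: 5000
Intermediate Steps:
Q = 4845 (Q = -95*(-27 - 24) = -95*(-51) = 4845)
q(x, K) = 4845
q(-194, -47) + a(Z*(-2 + 3), 219) = 4845 + 155 = 5000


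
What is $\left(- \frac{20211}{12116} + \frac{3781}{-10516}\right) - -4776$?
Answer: $\frac{38016292174}{7963241} \approx 4774.0$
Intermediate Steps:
$\left(- \frac{20211}{12116} + \frac{3781}{-10516}\right) - -4776 = \left(\left(-20211\right) \frac{1}{12116} + 3781 \left(- \frac{1}{10516}\right)\right) + 4776 = \left(- \frac{20211}{12116} - \frac{3781}{10516}\right) + 4776 = - \frac{16146842}{7963241} + 4776 = \frac{38016292174}{7963241}$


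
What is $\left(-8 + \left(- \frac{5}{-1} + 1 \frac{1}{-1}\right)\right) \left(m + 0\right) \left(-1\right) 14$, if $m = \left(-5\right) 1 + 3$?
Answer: $-112$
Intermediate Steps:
$m = -2$ ($m = -5 + 3 = -2$)
$\left(-8 + \left(- \frac{5}{-1} + 1 \frac{1}{-1}\right)\right) \left(m + 0\right) \left(-1\right) 14 = \left(-8 + \left(- \frac{5}{-1} + 1 \frac{1}{-1}\right)\right) \left(-2 + 0\right) \left(-1\right) 14 = \left(-8 + \left(\left(-5\right) \left(-1\right) + 1 \left(-1\right)\right)\right) \left(-2\right) \left(-1\right) 14 = \left(-8 + \left(5 - 1\right)\right) \left(-2\right) \left(-1\right) 14 = \left(-8 + 4\right) \left(-2\right) \left(-1\right) 14 = \left(-4\right) \left(-2\right) \left(-1\right) 14 = 8 \left(-1\right) 14 = \left(-8\right) 14 = -112$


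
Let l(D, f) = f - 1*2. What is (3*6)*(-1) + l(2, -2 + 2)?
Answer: -20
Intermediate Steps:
l(D, f) = -2 + f (l(D, f) = f - 2 = -2 + f)
(3*6)*(-1) + l(2, -2 + 2) = (3*6)*(-1) + (-2 + (-2 + 2)) = 18*(-1) + (-2 + 0) = -18 - 2 = -20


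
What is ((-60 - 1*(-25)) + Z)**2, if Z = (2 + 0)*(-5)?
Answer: 2025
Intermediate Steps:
Z = -10 (Z = 2*(-5) = -10)
((-60 - 1*(-25)) + Z)**2 = ((-60 - 1*(-25)) - 10)**2 = ((-60 + 25) - 10)**2 = (-35 - 10)**2 = (-45)**2 = 2025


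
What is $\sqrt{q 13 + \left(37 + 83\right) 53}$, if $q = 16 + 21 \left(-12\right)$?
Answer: $2 \sqrt{823} \approx 57.376$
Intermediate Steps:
$q = -236$ ($q = 16 - 252 = -236$)
$\sqrt{q 13 + \left(37 + 83\right) 53} = \sqrt{\left(-236\right) 13 + \left(37 + 83\right) 53} = \sqrt{-3068 + 120 \cdot 53} = \sqrt{-3068 + 6360} = \sqrt{3292} = 2 \sqrt{823}$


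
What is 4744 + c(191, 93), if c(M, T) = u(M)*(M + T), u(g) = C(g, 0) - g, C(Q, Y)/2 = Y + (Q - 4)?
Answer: 56716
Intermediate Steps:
C(Q, Y) = -8 + 2*Q + 2*Y (C(Q, Y) = 2*(Y + (Q - 4)) = 2*(Y + (-4 + Q)) = 2*(-4 + Q + Y) = -8 + 2*Q + 2*Y)
u(g) = -8 + g (u(g) = (-8 + 2*g + 2*0) - g = (-8 + 2*g + 0) - g = (-8 + 2*g) - g = -8 + g)
c(M, T) = (-8 + M)*(M + T)
4744 + c(191, 93) = 4744 + (-8 + 191)*(191 + 93) = 4744 + 183*284 = 4744 + 51972 = 56716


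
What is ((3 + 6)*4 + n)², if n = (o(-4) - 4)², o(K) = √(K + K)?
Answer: 1424 - 1408*I*√2 ≈ 1424.0 - 1991.2*I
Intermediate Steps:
o(K) = √2*√K (o(K) = √(2*K) = √2*√K)
n = (-4 + 2*I*√2)² (n = (√2*√(-4) - 4)² = (√2*(2*I) - 4)² = (2*I*√2 - 4)² = (-4 + 2*I*√2)² ≈ 8.0 - 22.627*I)
((3 + 6)*4 + n)² = ((3 + 6)*4 + (8 - 16*I*√2))² = (9*4 + (8 - 16*I*√2))² = (36 + (8 - 16*I*√2))² = (44 - 16*I*√2)²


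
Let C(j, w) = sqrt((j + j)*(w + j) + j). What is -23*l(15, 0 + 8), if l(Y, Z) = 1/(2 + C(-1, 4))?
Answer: -46/11 + 23*I*sqrt(7)/11 ≈ -4.1818 + 5.532*I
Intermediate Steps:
C(j, w) = sqrt(j + 2*j*(j + w)) (C(j, w) = sqrt((2*j)*(j + w) + j) = sqrt(2*j*(j + w) + j) = sqrt(j + 2*j*(j + w)))
l(Y, Z) = 1/(2 + I*sqrt(7)) (l(Y, Z) = 1/(2 + sqrt(-(1 + 2*(-1) + 2*4))) = 1/(2 + sqrt(-(1 - 2 + 8))) = 1/(2 + sqrt(-1*7)) = 1/(2 + sqrt(-7)) = 1/(2 + I*sqrt(7)))
-23*l(15, 0 + 8) = -23*(2/11 - I*sqrt(7)/11) = -46/11 + 23*I*sqrt(7)/11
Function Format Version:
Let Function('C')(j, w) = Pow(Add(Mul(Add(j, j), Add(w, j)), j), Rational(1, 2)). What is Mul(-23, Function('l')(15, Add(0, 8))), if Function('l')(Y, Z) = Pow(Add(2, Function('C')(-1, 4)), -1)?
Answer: Add(Rational(-46, 11), Mul(Rational(23, 11), I, Pow(7, Rational(1, 2)))) ≈ Add(-4.1818, Mul(5.5320, I))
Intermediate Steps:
Function('C')(j, w) = Pow(Add(j, Mul(2, j, Add(j, w))), Rational(1, 2)) (Function('C')(j, w) = Pow(Add(Mul(Mul(2, j), Add(j, w)), j), Rational(1, 2)) = Pow(Add(Mul(2, j, Add(j, w)), j), Rational(1, 2)) = Pow(Add(j, Mul(2, j, Add(j, w))), Rational(1, 2)))
Function('l')(Y, Z) = Pow(Add(2, Mul(I, Pow(7, Rational(1, 2)))), -1) (Function('l')(Y, Z) = Pow(Add(2, Pow(Mul(-1, Add(1, Mul(2, -1), Mul(2, 4))), Rational(1, 2))), -1) = Pow(Add(2, Pow(Mul(-1, Add(1, -2, 8)), Rational(1, 2))), -1) = Pow(Add(2, Pow(Mul(-1, 7), Rational(1, 2))), -1) = Pow(Add(2, Pow(-7, Rational(1, 2))), -1) = Pow(Add(2, Mul(I, Pow(7, Rational(1, 2)))), -1))
Mul(-23, Function('l')(15, Add(0, 8))) = Mul(-23, Add(Rational(2, 11), Mul(Rational(-1, 11), I, Pow(7, Rational(1, 2))))) = Add(Rational(-46, 11), Mul(Rational(23, 11), I, Pow(7, Rational(1, 2))))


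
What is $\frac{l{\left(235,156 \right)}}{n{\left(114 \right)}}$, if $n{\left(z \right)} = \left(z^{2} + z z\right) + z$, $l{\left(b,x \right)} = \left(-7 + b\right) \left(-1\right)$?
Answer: $- \frac{2}{229} \approx -0.0087336$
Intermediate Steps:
$l{\left(b,x \right)} = 7 - b$
$n{\left(z \right)} = z + 2 z^{2}$ ($n{\left(z \right)} = \left(z^{2} + z^{2}\right) + z = 2 z^{2} + z = z + 2 z^{2}$)
$\frac{l{\left(235,156 \right)}}{n{\left(114 \right)}} = \frac{7 - 235}{114 \left(1 + 2 \cdot 114\right)} = \frac{7 - 235}{114 \left(1 + 228\right)} = - \frac{228}{114 \cdot 229} = - \frac{228}{26106} = \left(-228\right) \frac{1}{26106} = - \frac{2}{229}$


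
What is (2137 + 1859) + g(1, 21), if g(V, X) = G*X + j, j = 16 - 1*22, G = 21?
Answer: 4431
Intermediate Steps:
j = -6 (j = 16 - 22 = -6)
g(V, X) = -6 + 21*X (g(V, X) = 21*X - 6 = -6 + 21*X)
(2137 + 1859) + g(1, 21) = (2137 + 1859) + (-6 + 21*21) = 3996 + (-6 + 441) = 3996 + 435 = 4431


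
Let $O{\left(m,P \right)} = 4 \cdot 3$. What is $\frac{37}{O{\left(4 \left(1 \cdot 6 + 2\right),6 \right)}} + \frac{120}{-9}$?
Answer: $- \frac{41}{4} \approx -10.25$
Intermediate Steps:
$O{\left(m,P \right)} = 12$
$\frac{37}{O{\left(4 \left(1 \cdot 6 + 2\right),6 \right)}} + \frac{120}{-9} = \frac{37}{12} + \frac{120}{-9} = 37 \cdot \frac{1}{12} + 120 \left(- \frac{1}{9}\right) = \frac{37}{12} - \frac{40}{3} = - \frac{41}{4}$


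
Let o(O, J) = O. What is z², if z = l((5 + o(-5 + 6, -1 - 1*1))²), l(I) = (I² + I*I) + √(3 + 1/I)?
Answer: (15552 + √109)²/36 ≈ 6.7275e+6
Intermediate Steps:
l(I) = √(3 + 1/I) + 2*I² (l(I) = (I² + I²) + √(3 + 1/I) = 2*I² + √(3 + 1/I) = √(3 + 1/I) + 2*I²)
z = 2592 + √109/6 (z = √(3 + 1/((5 + (-5 + 6))²)) + 2*((5 + (-5 + 6))²)² = √(3 + 1/((5 + 1)²)) + 2*((5 + 1)²)² = √(3 + 1/(6²)) + 2*(6²)² = √(3 + 1/36) + 2*36² = √(3 + 1/36) + 2*1296 = √(109/36) + 2592 = √109/6 + 2592 = 2592 + √109/6 ≈ 2593.7)
z² = (2592 + √109/6)²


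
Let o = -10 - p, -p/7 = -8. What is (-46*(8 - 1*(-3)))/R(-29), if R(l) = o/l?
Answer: -667/3 ≈ -222.33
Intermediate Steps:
p = 56 (p = -7*(-8) = 56)
o = -66 (o = -10 - 1*56 = -10 - 56 = -66)
R(l) = -66/l
(-46*(8 - 1*(-3)))/R(-29) = (-46*(8 - 1*(-3)))/((-66/(-29))) = (-46*(8 + 3))/((-66*(-1/29))) = (-46*11)/(66/29) = -506*29/66 = -667/3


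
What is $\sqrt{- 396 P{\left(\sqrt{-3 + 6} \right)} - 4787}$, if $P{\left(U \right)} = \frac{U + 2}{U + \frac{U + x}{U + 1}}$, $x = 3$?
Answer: $\frac{\sqrt{-15351 - 5381 \sqrt{3}}}{\sqrt{3 + \sqrt{3}}} \approx 72.205 i$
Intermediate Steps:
$P{\left(U \right)} = \frac{2 + U}{U + \frac{3 + U}{1 + U}}$ ($P{\left(U \right)} = \frac{U + 2}{U + \frac{U + 3}{U + 1}} = \frac{2 + U}{U + \frac{3 + U}{1 + U}}$)
$\sqrt{- 396 P{\left(\sqrt{-3 + 6} \right)} - 4787} = \sqrt{- 396 \frac{2 + \left(\sqrt{-3 + 6}\right)^{2} + 3 \sqrt{-3 + 6}}{3 + \left(\sqrt{-3 + 6}\right)^{2} + 2 \sqrt{-3 + 6}} - 4787} = \sqrt{- 396 \frac{2 + \left(\sqrt{3}\right)^{2} + 3 \sqrt{3}}{3 + \left(\sqrt{3}\right)^{2} + 2 \sqrt{3}} - 4787} = \sqrt{- 396 \frac{2 + 3 + 3 \sqrt{3}}{3 + 3 + 2 \sqrt{3}} - 4787} = \sqrt{- 396 \frac{5 + 3 \sqrt{3}}{6 + 2 \sqrt{3}} - 4787} = \sqrt{- \frac{396 \left(5 + 3 \sqrt{3}\right)}{6 + 2 \sqrt{3}} - 4787} = \sqrt{-4787 - \frac{396 \left(5 + 3 \sqrt{3}\right)}{6 + 2 \sqrt{3}}}$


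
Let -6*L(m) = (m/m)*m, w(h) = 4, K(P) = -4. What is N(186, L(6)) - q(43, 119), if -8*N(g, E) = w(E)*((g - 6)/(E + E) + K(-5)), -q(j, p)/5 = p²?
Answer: 70852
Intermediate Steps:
q(j, p) = -5*p²
L(m) = -m/6 (L(m) = -m/m*m/6 = -m/6)
N(g, E) = 2 - (-6 + g)/(4*E) (N(g, E) = -((g - 6)/(E + E) - 4)/2 = -((-6 + g)/((2*E)) - 4)/2 = -((-6 + g)*(1/(2*E)) - 4)/2 = -((-6 + g)/(2*E) - 4)/2 = -(-4 + (-6 + g)/(2*E))/2 = -(-16 + 2*(-6 + g)/E)/8 = 2 - (-6 + g)/(4*E))
N(186, L(6)) - q(43, 119) = (6 - 1*186 + 8*(-⅙*6))/(4*((-⅙*6))) - (-5)*119² = (¼)*(6 - 186 + 8*(-1))/(-1) - (-5)*14161 = (¼)*(-1)*(6 - 186 - 8) - 1*(-70805) = (¼)*(-1)*(-188) + 70805 = 47 + 70805 = 70852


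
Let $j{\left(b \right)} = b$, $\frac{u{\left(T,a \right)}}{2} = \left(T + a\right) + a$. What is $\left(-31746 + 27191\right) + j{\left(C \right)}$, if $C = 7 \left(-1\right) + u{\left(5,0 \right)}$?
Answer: $-4552$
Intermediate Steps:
$u{\left(T,a \right)} = 2 T + 4 a$ ($u{\left(T,a \right)} = 2 \left(\left(T + a\right) + a\right) = 2 \left(T + 2 a\right) = 2 T + 4 a$)
$C = 3$ ($C = 7 \left(-1\right) + \left(2 \cdot 5 + 4 \cdot 0\right) = -7 + \left(10 + 0\right) = -7 + 10 = 3$)
$\left(-31746 + 27191\right) + j{\left(C \right)} = \left(-31746 + 27191\right) + 3 = -4555 + 3 = -4552$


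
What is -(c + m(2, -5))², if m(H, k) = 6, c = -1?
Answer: -25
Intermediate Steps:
-(c + m(2, -5))² = -(-1 + 6)² = -1*5² = -1*25 = -25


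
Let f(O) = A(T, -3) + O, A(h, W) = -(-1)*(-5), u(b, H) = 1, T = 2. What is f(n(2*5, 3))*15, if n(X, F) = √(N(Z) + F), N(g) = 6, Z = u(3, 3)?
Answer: -30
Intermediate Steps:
Z = 1
A(h, W) = -5 (A(h, W) = -1*5 = -5)
n(X, F) = √(6 + F)
f(O) = -5 + O
f(n(2*5, 3))*15 = (-5 + √(6 + 3))*15 = (-5 + √9)*15 = (-5 + 3)*15 = -2*15 = -30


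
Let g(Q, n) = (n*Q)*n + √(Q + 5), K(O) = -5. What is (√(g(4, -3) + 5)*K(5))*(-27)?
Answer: 270*√11 ≈ 895.49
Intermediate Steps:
g(Q, n) = √(5 + Q) + Q*n² (g(Q, n) = (Q*n)*n + √(5 + Q) = Q*n² + √(5 + Q) = √(5 + Q) + Q*n²)
(√(g(4, -3) + 5)*K(5))*(-27) = (√((√(5 + 4) + 4*(-3)²) + 5)*(-5))*(-27) = (√((√9 + 4*9) + 5)*(-5))*(-27) = (√((3 + 36) + 5)*(-5))*(-27) = (√(39 + 5)*(-5))*(-27) = (√44*(-5))*(-27) = ((2*√11)*(-5))*(-27) = -10*√11*(-27) = 270*√11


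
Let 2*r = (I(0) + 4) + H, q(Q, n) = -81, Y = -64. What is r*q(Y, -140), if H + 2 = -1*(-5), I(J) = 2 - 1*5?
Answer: -162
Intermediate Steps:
I(J) = -3 (I(J) = 2 - 5 = -3)
H = 3 (H = -2 - 1*(-5) = -2 + 5 = 3)
r = 2 (r = ((-3 + 4) + 3)/2 = (1 + 3)/2 = (½)*4 = 2)
r*q(Y, -140) = 2*(-81) = -162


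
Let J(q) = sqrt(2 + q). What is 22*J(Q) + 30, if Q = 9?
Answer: 30 + 22*sqrt(11) ≈ 102.97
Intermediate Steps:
22*J(Q) + 30 = 22*sqrt(2 + 9) + 30 = 22*sqrt(11) + 30 = 30 + 22*sqrt(11)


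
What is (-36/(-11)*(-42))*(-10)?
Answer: 15120/11 ≈ 1374.5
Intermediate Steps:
(-36/(-11)*(-42))*(-10) = (-36*(-1/11)*(-42))*(-10) = ((36/11)*(-42))*(-10) = -1512/11*(-10) = 15120/11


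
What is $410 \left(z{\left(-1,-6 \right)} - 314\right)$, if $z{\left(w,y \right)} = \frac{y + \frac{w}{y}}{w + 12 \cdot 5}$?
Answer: $- \frac{22794155}{177} \approx -1.2878 \cdot 10^{5}$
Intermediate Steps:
$z{\left(w,y \right)} = \frac{y + \frac{w}{y}}{60 + w}$ ($z{\left(w,y \right)} = \frac{y + \frac{w}{y}}{w + 60} = \frac{y + \frac{w}{y}}{60 + w}$)
$410 \left(z{\left(-1,-6 \right)} - 314\right) = 410 \left(\frac{-1 + \left(-6\right)^{2}}{\left(-6\right) \left(60 - 1\right)} - 314\right) = 410 \left(- \frac{-1 + 36}{6 \cdot 59} - 314\right) = 410 \left(\left(- \frac{1}{6}\right) \frac{1}{59} \cdot 35 - 314\right) = 410 \left(- \frac{35}{354} - 314\right) = 410 \left(- \frac{111191}{354}\right) = - \frac{22794155}{177}$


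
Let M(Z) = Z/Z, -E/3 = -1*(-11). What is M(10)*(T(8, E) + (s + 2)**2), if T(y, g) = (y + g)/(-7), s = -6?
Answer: 137/7 ≈ 19.571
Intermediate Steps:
E = -33 (E = -(-3)*(-11) = -3*11 = -33)
T(y, g) = -g/7 - y/7 (T(y, g) = (g + y)*(-1/7) = -g/7 - y/7)
M(Z) = 1
M(10)*(T(8, E) + (s + 2)**2) = 1*((-1/7*(-33) - 1/7*8) + (-6 + 2)**2) = 1*((33/7 - 8/7) + (-4)**2) = 1*(25/7 + 16) = 1*(137/7) = 137/7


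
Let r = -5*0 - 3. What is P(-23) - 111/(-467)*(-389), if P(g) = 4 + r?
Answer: -42712/467 ≈ -91.460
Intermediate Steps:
r = -3 (r = 0 - 3 = -3)
P(g) = 1 (P(g) = 4 - 3 = 1)
P(-23) - 111/(-467)*(-389) = 1 - 111/(-467)*(-389) = 1 - 111*(-1/467)*(-389) = 1 + (111/467)*(-389) = 1 - 43179/467 = -42712/467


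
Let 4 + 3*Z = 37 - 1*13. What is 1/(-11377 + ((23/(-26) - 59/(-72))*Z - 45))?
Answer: -702/8018549 ≈ -8.7547e-5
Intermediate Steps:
Z = 20/3 (Z = -4/3 + (37 - 1*13)/3 = -4/3 + (37 - 13)/3 = -4/3 + (⅓)*24 = -4/3 + 8 = 20/3 ≈ 6.6667)
1/(-11377 + ((23/(-26) - 59/(-72))*Z - 45)) = 1/(-11377 + ((23/(-26) - 59/(-72))*(20/3) - 45)) = 1/(-11377 + ((23*(-1/26) - 59*(-1/72))*(20/3) - 45)) = 1/(-11377 + ((-23/26 + 59/72)*(20/3) - 45)) = 1/(-11377 + (-61/936*20/3 - 45)) = 1/(-11377 + (-305/702 - 45)) = 1/(-11377 - 31895/702) = 1/(-8018549/702) = -702/8018549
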